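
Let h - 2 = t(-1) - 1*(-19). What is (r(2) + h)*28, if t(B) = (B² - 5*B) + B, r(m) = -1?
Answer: 700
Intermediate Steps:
t(B) = B² - 4*B
h = 26 (h = 2 + (-(-4 - 1) - 1*(-19)) = 2 + (-1*(-5) + 19) = 2 + (5 + 19) = 2 + 24 = 26)
(r(2) + h)*28 = (-1 + 26)*28 = 25*28 = 700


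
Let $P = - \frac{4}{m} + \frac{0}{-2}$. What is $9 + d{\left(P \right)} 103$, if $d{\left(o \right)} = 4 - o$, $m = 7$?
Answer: $\frac{3359}{7} \approx 479.86$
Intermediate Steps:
$P = - \frac{4}{7}$ ($P = - \frac{4}{7} + \frac{0}{-2} = \left(-4\right) \frac{1}{7} + 0 \left(- \frac{1}{2}\right) = - \frac{4}{7} + 0 = - \frac{4}{7} \approx -0.57143$)
$9 + d{\left(P \right)} 103 = 9 + \left(4 - - \frac{4}{7}\right) 103 = 9 + \left(4 + \frac{4}{7}\right) 103 = 9 + \frac{32}{7} \cdot 103 = 9 + \frac{3296}{7} = \frac{3359}{7}$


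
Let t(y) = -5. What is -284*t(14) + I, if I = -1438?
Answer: -18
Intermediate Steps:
-284*t(14) + I = -284*(-5) - 1438 = 1420 - 1438 = -18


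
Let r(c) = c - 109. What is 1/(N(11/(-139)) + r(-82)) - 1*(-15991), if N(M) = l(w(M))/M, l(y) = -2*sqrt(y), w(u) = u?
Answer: 6425933276/401847 - 2*I*sqrt(1529)/401847 ≈ 15991.0 - 0.00019461*I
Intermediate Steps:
r(c) = -109 + c
N(M) = -2/sqrt(M) (N(M) = (-2*sqrt(M))/M = -2/sqrt(M))
1/(N(11/(-139)) + r(-82)) - 1*(-15991) = 1/(-2*sqrt(11)*(-I*sqrt(139))/11 + (-109 - 82)) - 1*(-15991) = 1/(-2*(-I*sqrt(1529)/11) - 191) + 15991 = 1/(-(-2)*I*sqrt(1529)/11 - 191) + 15991 = 1/(2*I*sqrt(1529)/11 - 191) + 15991 = 1/(-191 + 2*I*sqrt(1529)/11) + 15991 = 15991 + 1/(-191 + 2*I*sqrt(1529)/11)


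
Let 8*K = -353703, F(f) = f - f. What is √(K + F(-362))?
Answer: I*√707406/4 ≈ 210.27*I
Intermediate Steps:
F(f) = 0
K = -353703/8 (K = (⅛)*(-353703) = -353703/8 ≈ -44213.)
√(K + F(-362)) = √(-353703/8 + 0) = √(-353703/8) = I*√707406/4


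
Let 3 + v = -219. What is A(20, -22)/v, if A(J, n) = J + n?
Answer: 1/111 ≈ 0.0090090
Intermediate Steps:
v = -222 (v = -3 - 219 = -222)
A(20, -22)/v = (20 - 22)/(-222) = -2*(-1/222) = 1/111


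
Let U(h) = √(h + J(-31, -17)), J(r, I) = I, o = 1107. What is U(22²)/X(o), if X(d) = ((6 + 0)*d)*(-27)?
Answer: -√467/179334 ≈ -0.00012050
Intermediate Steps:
U(h) = √(-17 + h) (U(h) = √(h - 17) = √(-17 + h))
X(d) = -162*d (X(d) = (6*d)*(-27) = -162*d)
U(22²)/X(o) = √(-17 + 22²)/((-162*1107)) = √(-17 + 484)/(-179334) = √467*(-1/179334) = -√467/179334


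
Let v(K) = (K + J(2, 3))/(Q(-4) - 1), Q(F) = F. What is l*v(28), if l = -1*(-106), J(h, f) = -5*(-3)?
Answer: -4558/5 ≈ -911.60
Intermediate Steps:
J(h, f) = 15
l = 106
v(K) = -3 - K/5 (v(K) = (K + 15)/(-4 - 1) = (15 + K)/(-5) = (15 + K)*(-⅕) = -3 - K/5)
l*v(28) = 106*(-3 - ⅕*28) = 106*(-3 - 28/5) = 106*(-43/5) = -4558/5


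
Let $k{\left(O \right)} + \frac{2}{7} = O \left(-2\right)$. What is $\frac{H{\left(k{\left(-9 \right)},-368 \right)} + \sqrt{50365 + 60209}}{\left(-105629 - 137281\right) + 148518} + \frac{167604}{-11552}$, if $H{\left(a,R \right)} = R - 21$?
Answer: $- \frac{13006565}{896724} - \frac{\sqrt{12286}}{31464} \approx -14.508$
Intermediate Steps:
$k{\left(O \right)} = - \frac{2}{7} - 2 O$ ($k{\left(O \right)} = - \frac{2}{7} + O \left(-2\right) = - \frac{2}{7} - 2 O$)
$H{\left(a,R \right)} = -21 + R$ ($H{\left(a,R \right)} = R - 21 = -21 + R$)
$\frac{H{\left(k{\left(-9 \right)},-368 \right)} + \sqrt{50365 + 60209}}{\left(-105629 - 137281\right) + 148518} + \frac{167604}{-11552} = \frac{\left(-21 - 368\right) + \sqrt{50365 + 60209}}{\left(-105629 - 137281\right) + 148518} + \frac{167604}{-11552} = \frac{-389 + \sqrt{110574}}{-242910 + 148518} + 167604 \left(- \frac{1}{11552}\right) = \frac{-389 + 3 \sqrt{12286}}{-94392} - \frac{41901}{2888} = \left(-389 + 3 \sqrt{12286}\right) \left(- \frac{1}{94392}\right) - \frac{41901}{2888} = \left(\frac{389}{94392} - \frac{\sqrt{12286}}{31464}\right) - \frac{41901}{2888} = - \frac{13006565}{896724} - \frac{\sqrt{12286}}{31464}$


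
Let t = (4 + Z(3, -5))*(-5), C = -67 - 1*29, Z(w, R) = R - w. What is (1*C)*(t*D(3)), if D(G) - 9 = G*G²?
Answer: -69120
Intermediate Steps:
D(G) = 9 + G³ (D(G) = 9 + G*G² = 9 + G³)
C = -96 (C = -67 - 29 = -96)
t = 20 (t = (4 + (-5 - 1*3))*(-5) = (4 + (-5 - 3))*(-5) = (4 - 8)*(-5) = -4*(-5) = 20)
(1*C)*(t*D(3)) = (1*(-96))*(20*(9 + 3³)) = -1920*(9 + 27) = -1920*36 = -96*720 = -69120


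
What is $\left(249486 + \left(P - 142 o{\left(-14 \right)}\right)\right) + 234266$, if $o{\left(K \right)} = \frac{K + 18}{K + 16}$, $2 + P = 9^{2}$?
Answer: $483547$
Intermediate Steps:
$P = 79$ ($P = -2 + 9^{2} = -2 + 81 = 79$)
$o{\left(K \right)} = \frac{18 + K}{16 + K}$
$\left(249486 + \left(P - 142 o{\left(-14 \right)}\right)\right) + 234266 = \left(249486 + \left(79 - 142 \frac{18 - 14}{16 - 14}\right)\right) + 234266 = \left(249486 + \left(79 - 142 \cdot \frac{1}{2} \cdot 4\right)\right) + 234266 = \left(249486 + \left(79 - 284\right)\right) + 234266 = \left(249486 - 205\right) + 234266 = 249281 + 234266 = 483547$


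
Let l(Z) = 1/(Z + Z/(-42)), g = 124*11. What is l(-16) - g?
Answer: -447413/328 ≈ -1364.1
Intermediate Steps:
g = 1364
l(Z) = 42/(41*Z) (l(Z) = 1/(Z + Z*(-1/42)) = 1/(Z - Z/42) = 1/(41*Z/42) = 42/(41*Z))
l(-16) - g = (42/41)/(-16) - 1*1364 = (42/41)*(-1/16) - 1364 = -21/328 - 1364 = -447413/328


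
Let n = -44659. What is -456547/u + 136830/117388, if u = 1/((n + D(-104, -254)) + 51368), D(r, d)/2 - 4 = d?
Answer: -166379900689747/58694 ≈ -2.8347e+9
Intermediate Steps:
D(r, d) = 8 + 2*d
u = 1/6209 (u = 1/((-44659 + (8 + 2*(-254))) + 51368) = 1/((-44659 + (8 - 508)) + 51368) = 1/((-44659 - 500) + 51368) = 1/(-45159 + 51368) = 1/6209 ≈ 0.00016106)
-456547/u + 136830/117388 = -456547/1/6209 + 136830/117388 = -456547*6209 + 136830*(1/117388) = -2834700323 + 68415/58694 = -166379900689747/58694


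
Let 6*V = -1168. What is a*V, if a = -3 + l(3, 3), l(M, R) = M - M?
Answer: 584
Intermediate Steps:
l(M, R) = 0
V = -584/3 (V = (⅙)*(-1168) = -584/3 ≈ -194.67)
a = -3 (a = -3 + 0 = -3)
a*V = -3*(-584/3) = 584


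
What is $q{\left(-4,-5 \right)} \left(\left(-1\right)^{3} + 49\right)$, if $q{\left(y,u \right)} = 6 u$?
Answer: $-1440$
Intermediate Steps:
$q{\left(-4,-5 \right)} \left(\left(-1\right)^{3} + 49\right) = 6 \left(-5\right) \left(\left(-1\right)^{3} + 49\right) = - 30 \left(-1 + 49\right) = \left(-30\right) 48 = -1440$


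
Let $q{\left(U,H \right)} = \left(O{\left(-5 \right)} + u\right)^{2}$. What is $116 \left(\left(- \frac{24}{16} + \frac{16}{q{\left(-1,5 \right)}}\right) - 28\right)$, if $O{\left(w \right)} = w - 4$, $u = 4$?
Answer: $- \frac{83694}{25} \approx -3347.8$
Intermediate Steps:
$O{\left(w \right)} = -4 + w$
$q{\left(U,H \right)} = 25$ ($q{\left(U,H \right)} = \left(\left(-4 - 5\right) + 4\right)^{2} = \left(-9 + 4\right)^{2} = \left(-5\right)^{2} = 25$)
$116 \left(\left(- \frac{24}{16} + \frac{16}{q{\left(-1,5 \right)}}\right) - 28\right) = 116 \left(\left(- \frac{24}{16} + \frac{16}{25}\right) - 28\right) = 116 \left(\left(\left(-24\right) \frac{1}{16} + 16 \cdot \frac{1}{25}\right) - 28\right) = 116 \left(\left(- \frac{3}{2} + \frac{16}{25}\right) - 28\right) = 116 \left(- \frac{43}{50} - 28\right) = 116 \left(- \frac{1443}{50}\right) = - \frac{83694}{25}$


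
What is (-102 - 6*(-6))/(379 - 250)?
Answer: -22/43 ≈ -0.51163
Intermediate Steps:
(-102 - 6*(-6))/(379 - 250) = (-102 + 36)/129 = -66*1/129 = -22/43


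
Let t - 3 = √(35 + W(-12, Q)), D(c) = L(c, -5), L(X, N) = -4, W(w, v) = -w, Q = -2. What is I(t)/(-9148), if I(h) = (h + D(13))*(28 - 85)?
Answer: -57/9148 + 57*√47/9148 ≈ 0.036486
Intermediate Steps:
D(c) = -4
t = 3 + √47 (t = 3 + √(35 - 1*(-12)) = 3 + √(35 + 12) = 3 + √47 ≈ 9.8557)
I(h) = 228 - 57*h (I(h) = (h - 4)*(28 - 85) = (-4 + h)*(-57) = 228 - 57*h)
I(t)/(-9148) = (228 - 57*(3 + √47))/(-9148) = (228 + (-171 - 57*√47))*(-1/9148) = (57 - 57*√47)*(-1/9148) = -57/9148 + 57*√47/9148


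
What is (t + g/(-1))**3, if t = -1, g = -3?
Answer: 8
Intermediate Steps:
(t + g/(-1))**3 = (-1 - 3/(-1))**3 = (-1 - 3*(-1))**3 = (-1 + 3)**3 = 2**3 = 8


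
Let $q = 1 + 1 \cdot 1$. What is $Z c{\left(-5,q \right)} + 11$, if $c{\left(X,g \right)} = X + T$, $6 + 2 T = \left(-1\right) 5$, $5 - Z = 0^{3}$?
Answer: $- \frac{83}{2} \approx -41.5$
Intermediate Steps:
$Z = 5$ ($Z = 5 - 0^{3} = 5 - 0 = 5 + 0 = 5$)
$q = 2$ ($q = 1 + 1 = 2$)
$T = - \frac{11}{2}$ ($T = -3 + \frac{\left(-1\right) 5}{2} = -3 + \frac{1}{2} \left(-5\right) = -3 - \frac{5}{2} = - \frac{11}{2} \approx -5.5$)
$c{\left(X,g \right)} = - \frac{11}{2} + X$ ($c{\left(X,g \right)} = X - \frac{11}{2} = - \frac{11}{2} + X$)
$Z c{\left(-5,q \right)} + 11 = 5 \left(- \frac{11}{2} - 5\right) + 11 = 5 \left(- \frac{21}{2}\right) + 11 = - \frac{105}{2} + 11 = - \frac{83}{2}$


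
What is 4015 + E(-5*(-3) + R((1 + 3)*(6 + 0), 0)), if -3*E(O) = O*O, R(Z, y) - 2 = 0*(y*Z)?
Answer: 11756/3 ≈ 3918.7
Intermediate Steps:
R(Z, y) = 2 (R(Z, y) = 2 + 0*(y*Z) = 2 + 0*(Z*y) = 2 + 0 = 2)
E(O) = -O²/3 (E(O) = -O*O/3 = -O²/3)
4015 + E(-5*(-3) + R((1 + 3)*(6 + 0), 0)) = 4015 - (-5*(-3) + 2)²/3 = 4015 - (15 + 2)²/3 = 4015 - ⅓*17² = 4015 - ⅓*289 = 4015 - 289/3 = 11756/3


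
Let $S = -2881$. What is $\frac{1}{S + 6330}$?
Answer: $\frac{1}{3449} \approx 0.00028994$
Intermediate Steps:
$\frac{1}{S + 6330} = \frac{1}{-2881 + 6330} = \frac{1}{3449}$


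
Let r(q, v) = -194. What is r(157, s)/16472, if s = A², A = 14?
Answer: -97/8236 ≈ -0.011778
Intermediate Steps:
s = 196 (s = 14² = 196)
r(157, s)/16472 = -194/16472 = -194*1/16472 = -97/8236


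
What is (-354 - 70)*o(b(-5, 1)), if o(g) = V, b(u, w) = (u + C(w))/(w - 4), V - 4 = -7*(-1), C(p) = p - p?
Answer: -4664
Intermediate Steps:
C(p) = 0
V = 11 (V = 4 - 7*(-1) = 4 + 7 = 11)
b(u, w) = u/(-4 + w) (b(u, w) = (u + 0)/(w - 4) = u/(-4 + w))
o(g) = 11
(-354 - 70)*o(b(-5, 1)) = (-354 - 70)*11 = -424*11 = -4664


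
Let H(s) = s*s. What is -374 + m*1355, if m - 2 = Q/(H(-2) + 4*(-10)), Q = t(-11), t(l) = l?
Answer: 99001/36 ≈ 2750.0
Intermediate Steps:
H(s) = s²
Q = -11
m = 83/36 (m = 2 - 11/((-2)² + 4*(-10)) = 2 - 11/(4 - 40) = 2 - 11/(-36) = 2 - 11*(-1/36) = 2 + 11/36 = 83/36 ≈ 2.3056)
-374 + m*1355 = -374 + (83/36)*1355 = -374 + 112465/36 = 99001/36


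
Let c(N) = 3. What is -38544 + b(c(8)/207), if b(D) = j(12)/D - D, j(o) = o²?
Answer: -1973953/69 ≈ -28608.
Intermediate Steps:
b(D) = -D + 144/D (b(D) = 12²/D - D = 144/D - D = -D + 144/D)
-38544 + b(c(8)/207) = -38544 + (-3/207 + 144/((3/207))) = -38544 + (-3/207 + 144/((3*(1/207)))) = -38544 + (-1*1/69 + 144/(1/69)) = -38544 + (-1/69 + 144*69) = -38544 + (-1/69 + 9936) = -38544 + 685583/69 = -1973953/69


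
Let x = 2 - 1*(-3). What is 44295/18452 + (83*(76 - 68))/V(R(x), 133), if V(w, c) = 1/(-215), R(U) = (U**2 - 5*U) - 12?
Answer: -2634163225/18452 ≈ -1.4276e+5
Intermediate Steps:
x = 5 (x = 2 + 3 = 5)
R(U) = -12 + U**2 - 5*U
V(w, c) = -1/215
44295/18452 + (83*(76 - 68))/V(R(x), 133) = 44295/18452 + (83*(76 - 68))/(-1/215) = 44295*(1/18452) + (83*8)*(-215) = 44295/18452 + 664*(-215) = 44295/18452 - 142760 = -2634163225/18452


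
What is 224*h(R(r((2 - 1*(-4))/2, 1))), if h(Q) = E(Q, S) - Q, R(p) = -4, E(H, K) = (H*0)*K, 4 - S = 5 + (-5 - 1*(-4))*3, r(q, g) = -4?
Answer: 896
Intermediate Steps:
S = 2 (S = 4 - (5 + (-5 - 1*(-4))*3) = 4 - (5 + (-5 + 4)*3) = 4 - (5 - 1*3) = 4 - (5 - 3) = 4 - 1*2 = 4 - 2 = 2)
E(H, K) = 0 (E(H, K) = 0*K = 0)
h(Q) = -Q (h(Q) = 0 - Q = -Q)
224*h(R(r((2 - 1*(-4))/2, 1))) = 224*(-1*(-4)) = 224*4 = 896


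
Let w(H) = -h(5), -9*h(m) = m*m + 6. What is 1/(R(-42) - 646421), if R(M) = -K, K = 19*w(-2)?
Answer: -9/5818378 ≈ -1.5468e-6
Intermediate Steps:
h(m) = -⅔ - m²/9 (h(m) = -(m*m + 6)/9 = -(m² + 6)/9 = -(6 + m²)/9 = -⅔ - m²/9)
w(H) = 31/9 (w(H) = -(-⅔ - ⅑*5²) = -(-⅔ - ⅑*25) = -(-⅔ - 25/9) = -1*(-31/9) = 31/9)
K = 589/9 (K = 19*(31/9) = 589/9 ≈ 65.444)
R(M) = -589/9 (R(M) = -1*589/9 = -589/9)
1/(R(-42) - 646421) = 1/(-589/9 - 646421) = 1/(-5818378/9) = -9/5818378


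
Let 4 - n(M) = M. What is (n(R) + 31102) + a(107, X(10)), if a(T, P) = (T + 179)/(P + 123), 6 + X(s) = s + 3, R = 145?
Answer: 154816/5 ≈ 30963.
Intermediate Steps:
X(s) = -3 + s (X(s) = -6 + (s + 3) = -6 + (3 + s) = -3 + s)
n(M) = 4 - M
a(T, P) = (179 + T)/(123 + P)
(n(R) + 31102) + a(107, X(10)) = ((4 - 1*145) + 31102) + (179 + 107)/(123 + (-3 + 10)) = ((4 - 145) + 31102) + 286/(123 + 7) = (-141 + 31102) + 286/130 = 30961 + (1/130)*286 = 30961 + 11/5 = 154816/5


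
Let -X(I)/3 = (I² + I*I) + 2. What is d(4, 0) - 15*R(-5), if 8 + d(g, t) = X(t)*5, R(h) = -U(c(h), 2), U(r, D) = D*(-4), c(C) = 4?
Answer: -158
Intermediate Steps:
X(I) = -6 - 6*I² (X(I) = -3*((I² + I*I) + 2) = -3*((I² + I²) + 2) = -3*(2*I² + 2) = -3*(2 + 2*I²) = -6 - 6*I²)
U(r, D) = -4*D
R(h) = 8 (R(h) = -(-4)*2 = -1*(-8) = 8)
d(g, t) = -38 - 30*t² (d(g, t) = -8 + (-6 - 6*t²)*5 = -8 + (-30 - 30*t²) = -38 - 30*t²)
d(4, 0) - 15*R(-5) = (-38 - 30*0²) - 15*8 = (-38 - 30*0) - 120 = (-38 + 0) - 120 = -38 - 120 = -158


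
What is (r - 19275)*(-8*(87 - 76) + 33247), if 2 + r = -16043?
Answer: -1171175880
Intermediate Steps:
r = -16045 (r = -2 - 16043 = -16045)
(r - 19275)*(-8*(87 - 76) + 33247) = (-16045 - 19275)*(-8*(87 - 76) + 33247) = -35320*(-8*11 + 33247) = -35320*(-88 + 33247) = -35320*33159 = -1171175880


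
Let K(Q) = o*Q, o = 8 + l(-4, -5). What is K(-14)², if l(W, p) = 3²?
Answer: 56644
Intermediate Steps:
l(W, p) = 9
o = 17 (o = 8 + 9 = 17)
K(Q) = 17*Q
K(-14)² = (17*(-14))² = (-238)² = 56644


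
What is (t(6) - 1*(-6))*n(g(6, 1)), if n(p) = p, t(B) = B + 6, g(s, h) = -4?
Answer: -72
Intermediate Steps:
t(B) = 6 + B
(t(6) - 1*(-6))*n(g(6, 1)) = ((6 + 6) - 1*(-6))*(-4) = (12 + 6)*(-4) = 18*(-4) = -72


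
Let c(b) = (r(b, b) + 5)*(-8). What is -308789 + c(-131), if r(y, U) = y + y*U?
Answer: -445069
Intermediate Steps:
r(y, U) = y + U*y
c(b) = -40 - 8*b*(1 + b) (c(b) = (b*(1 + b) + 5)*(-8) = (5 + b*(1 + b))*(-8) = -40 - 8*b*(1 + b))
-308789 + c(-131) = -308789 + (-40 - 8*(-131)*(1 - 131)) = -308789 + (-40 - 8*(-131)*(-130)) = -308789 + (-40 - 136240) = -308789 - 136280 = -445069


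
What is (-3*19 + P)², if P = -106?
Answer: 26569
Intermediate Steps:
(-3*19 + P)² = (-3*19 - 106)² = (-57 - 106)² = (-163)² = 26569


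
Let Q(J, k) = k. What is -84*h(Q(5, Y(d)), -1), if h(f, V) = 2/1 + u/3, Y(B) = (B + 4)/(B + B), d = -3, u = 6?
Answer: -336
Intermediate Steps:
Y(B) = (4 + B)/(2*B) (Y(B) = (4 + B)/((2*B)) = (4 + B)*(1/(2*B)) = (4 + B)/(2*B))
h(f, V) = 4 (h(f, V) = 2/1 + 6/3 = 2*1 + 6*(⅓) = 2 + 2 = 4)
-84*h(Q(5, Y(d)), -1) = -84*4 = -336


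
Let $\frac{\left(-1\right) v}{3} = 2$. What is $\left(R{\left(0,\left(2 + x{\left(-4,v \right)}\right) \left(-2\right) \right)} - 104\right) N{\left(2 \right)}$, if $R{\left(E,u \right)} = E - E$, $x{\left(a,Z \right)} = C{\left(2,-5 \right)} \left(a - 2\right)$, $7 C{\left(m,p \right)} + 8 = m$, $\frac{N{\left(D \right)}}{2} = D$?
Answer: $-416$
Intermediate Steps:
$v = -6$ ($v = \left(-3\right) 2 = -6$)
$N{\left(D \right)} = 2 D$
$C{\left(m,p \right)} = - \frac{8}{7} + \frac{m}{7}$
$x{\left(a,Z \right)} = \frac{12}{7} - \frac{6 a}{7}$ ($x{\left(a,Z \right)} = \left(- \frac{8}{7} + \frac{1}{7} \cdot 2\right) \left(a - 2\right) = \left(- \frac{8}{7} + \frac{2}{7}\right) \left(-2 + a\right) = - \frac{6 \left(-2 + a\right)}{7} = \frac{12}{7} - \frac{6 a}{7}$)
$R{\left(E,u \right)} = 0$
$\left(R{\left(0,\left(2 + x{\left(-4,v \right)}\right) \left(-2\right) \right)} - 104\right) N{\left(2 \right)} = \left(0 - 104\right) 2 \cdot 2 = \left(-104\right) 4 = -416$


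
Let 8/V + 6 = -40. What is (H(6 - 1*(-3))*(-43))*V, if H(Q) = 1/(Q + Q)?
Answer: 86/207 ≈ 0.41546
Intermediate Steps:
V = -4/23 (V = 8/(-6 - 40) = 8/(-46) = 8*(-1/46) = -4/23 ≈ -0.17391)
H(Q) = 1/(2*Q)
(H(6 - 1*(-3))*(-43))*V = ((1/(2*(6 - 1*(-3))))*(-43))*(-4/23) = ((1/(2*(6 + 3)))*(-43))*(-4/23) = (((½)/9)*(-43))*(-4/23) = (((½)*(⅑))*(-43))*(-4/23) = ((1/18)*(-43))*(-4/23) = -43/18*(-4/23) = 86/207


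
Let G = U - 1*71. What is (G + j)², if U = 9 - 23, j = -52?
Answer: 18769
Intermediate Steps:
U = -14
G = -85 (G = -14 - 1*71 = -14 - 71 = -85)
(G + j)² = (-85 - 52)² = (-137)² = 18769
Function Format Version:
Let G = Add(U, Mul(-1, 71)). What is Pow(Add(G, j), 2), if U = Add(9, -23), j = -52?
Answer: 18769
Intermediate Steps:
U = -14
G = -85 (G = Add(-14, Mul(-1, 71)) = Add(-14, -71) = -85)
Pow(Add(G, j), 2) = Pow(Add(-85, -52), 2) = Pow(-137, 2) = 18769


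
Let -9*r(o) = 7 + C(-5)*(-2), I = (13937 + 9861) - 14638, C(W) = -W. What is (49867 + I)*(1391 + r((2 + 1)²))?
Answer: 246378698/3 ≈ 8.2126e+7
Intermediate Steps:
I = 9160 (I = 23798 - 14638 = 9160)
r(o) = ⅓ (r(o) = -(7 - 1*(-5)*(-2))/9 = -(7 + 5*(-2))/9 = -(7 - 10)/9 = -⅑*(-3) = ⅓)
(49867 + I)*(1391 + r((2 + 1)²)) = (49867 + 9160)*(1391 + ⅓) = 59027*(4174/3) = 246378698/3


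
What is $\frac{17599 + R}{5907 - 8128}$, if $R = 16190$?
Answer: $- \frac{33789}{2221} \approx -15.213$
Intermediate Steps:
$\frac{17599 + R}{5907 - 8128} = \frac{17599 + 16190}{5907 - 8128} = \frac{33789}{-2221} = 33789 \left(- \frac{1}{2221}\right) = - \frac{33789}{2221}$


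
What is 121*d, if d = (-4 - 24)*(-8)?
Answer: 27104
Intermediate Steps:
d = 224 (d = -28*(-8) = 224)
121*d = 121*224 = 27104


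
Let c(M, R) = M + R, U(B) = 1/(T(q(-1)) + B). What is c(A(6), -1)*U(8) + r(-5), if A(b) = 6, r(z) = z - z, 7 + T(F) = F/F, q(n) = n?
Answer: 5/2 ≈ 2.5000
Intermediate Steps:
T(F) = -6 (T(F) = -7 + F/F = -7 + 1 = -6)
r(z) = 0
U(B) = 1/(-6 + B)
c(A(6), -1)*U(8) + r(-5) = (6 - 1)/(-6 + 8) + 0 = 5/2 + 0 = 5/2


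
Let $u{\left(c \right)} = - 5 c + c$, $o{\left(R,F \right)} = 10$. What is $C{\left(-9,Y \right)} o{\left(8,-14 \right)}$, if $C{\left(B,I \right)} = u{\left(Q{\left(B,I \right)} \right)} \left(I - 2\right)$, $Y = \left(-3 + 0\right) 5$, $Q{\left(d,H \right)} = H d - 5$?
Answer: $88400$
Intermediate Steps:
$Q{\left(d,H \right)} = -5 + H d$
$u{\left(c \right)} = - 4 c$
$Y = -15$ ($Y = \left(-3\right) 5 = -15$)
$C{\left(B,I \right)} = \left(-2 + I\right) \left(20 - 4 B I\right)$ ($C{\left(B,I \right)} = - 4 \left(-5 + I B\right) \left(I - 2\right) = - 4 \left(-5 + B I\right) \left(-2 + I\right) = \left(20 - 4 B I\right) \left(-2 + I\right) = \left(-2 + I\right) \left(20 - 4 B I\right)$)
$C{\left(-9,Y \right)} o{\left(8,-14 \right)} = 4 \left(-2 - 15\right) \left(5 - \left(-9\right) \left(-15\right)\right) 10 = 4 \left(-17\right) \left(5 - 135\right) 10 = 4 \left(-17\right) \left(-130\right) 10 = 8840 \cdot 10 = 88400$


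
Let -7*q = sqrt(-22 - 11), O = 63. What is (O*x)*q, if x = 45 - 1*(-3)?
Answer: -432*I*sqrt(33) ≈ -2481.7*I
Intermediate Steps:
x = 48 (x = 45 + 3 = 48)
q = -I*sqrt(33)/7 (q = -sqrt(-22 - 11)/7 = -I*sqrt(33)/7 ≈ -0.82065*I)
(O*x)*q = (63*48)*(-I*sqrt(33)/7) = 3024*(-I*sqrt(33)/7) = -432*I*sqrt(33)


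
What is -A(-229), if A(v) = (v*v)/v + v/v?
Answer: 228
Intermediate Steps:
A(v) = 1 + v (A(v) = v**2/v + 1 = v + 1 = 1 + v)
-A(-229) = -(1 - 229) = -1*(-228) = 228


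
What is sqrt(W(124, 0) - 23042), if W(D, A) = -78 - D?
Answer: 2*I*sqrt(5811) ≈ 152.46*I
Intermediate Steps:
sqrt(W(124, 0) - 23042) = sqrt((-78 - 1*124) - 23042) = sqrt((-78 - 124) - 23042) = sqrt(-202 - 23042) = sqrt(-23244) = 2*I*sqrt(5811)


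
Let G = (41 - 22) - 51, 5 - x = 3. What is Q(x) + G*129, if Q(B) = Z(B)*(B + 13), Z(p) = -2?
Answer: -4158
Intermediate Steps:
x = 2 (x = 5 - 1*3 = 5 - 3 = 2)
G = -32 (G = 19 - 51 = -32)
Q(B) = -26 - 2*B (Q(B) = -2*(B + 13) = -2*(13 + B) = -26 - 2*B)
Q(x) + G*129 = (-26 - 2*2) - 32*129 = (-26 - 4) - 4128 = -30 - 4128 = -4158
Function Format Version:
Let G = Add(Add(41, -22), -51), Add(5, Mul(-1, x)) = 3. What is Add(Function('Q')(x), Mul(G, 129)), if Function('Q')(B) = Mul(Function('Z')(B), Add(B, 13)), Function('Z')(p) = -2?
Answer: -4158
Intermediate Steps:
x = 2 (x = Add(5, Mul(-1, 3)) = Add(5, -3) = 2)
G = -32 (G = Add(19, -51) = -32)
Function('Q')(B) = Add(-26, Mul(-2, B)) (Function('Q')(B) = Mul(-2, Add(B, 13)) = Mul(-2, Add(13, B)) = Add(-26, Mul(-2, B)))
Add(Function('Q')(x), Mul(G, 129)) = Add(Add(-26, Mul(-2, 2)), Mul(-32, 129)) = Add(Add(-26, -4), -4128) = Add(-30, -4128) = -4158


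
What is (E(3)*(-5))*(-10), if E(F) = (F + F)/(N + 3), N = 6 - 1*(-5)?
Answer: 150/7 ≈ 21.429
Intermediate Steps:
N = 11 (N = 6 + 5 = 11)
E(F) = F/7 (E(F) = (F + F)/(11 + 3) = (2*F)/14 = (2*F)*(1/14) = F/7)
(E(3)*(-5))*(-10) = (((⅐)*3)*(-5))*(-10) = ((3/7)*(-5))*(-10) = -15/7*(-10) = 150/7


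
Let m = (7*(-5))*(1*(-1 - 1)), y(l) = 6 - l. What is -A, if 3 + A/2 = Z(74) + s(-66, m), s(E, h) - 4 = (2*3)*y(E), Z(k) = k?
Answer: -1014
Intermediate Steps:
m = 70 (m = -35*(-2) = 70)
s(E, h) = 40 - 6*E (s(E, h) = 4 + (2*3)*(6 - E) = 4 + 6*(6 - E) = 4 + (36 - 6*E) = 40 - 6*E)
A = 1014 (A = -6 + 2*(74 + (40 - 6*(-66))) = -6 + 2*(74 + (40 + 396)) = -6 + 2*(74 + 436) = -6 + 2*510 = -6 + 1020 = 1014)
-A = -1*1014 = -1014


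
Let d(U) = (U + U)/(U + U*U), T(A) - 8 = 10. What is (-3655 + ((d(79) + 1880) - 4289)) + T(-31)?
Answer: -241839/40 ≈ -6046.0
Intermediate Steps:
T(A) = 18 (T(A) = 8 + 10 = 18)
d(U) = 2*U/(U + U**2) (d(U) = (2*U)/(U + U**2) = 2*U/(U + U**2))
(-3655 + ((d(79) + 1880) - 4289)) + T(-31) = (-3655 + ((2/(1 + 79) + 1880) - 4289)) + 18 = (-3655 + ((2/80 + 1880) - 4289)) + 18 = (-3655 + ((2*(1/80) + 1880) - 4289)) + 18 = (-3655 + ((1/40 + 1880) - 4289)) + 18 = (-3655 + (75201/40 - 4289)) + 18 = (-3655 - 96359/40) + 18 = -242559/40 + 18 = -241839/40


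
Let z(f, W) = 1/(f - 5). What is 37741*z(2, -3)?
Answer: -37741/3 ≈ -12580.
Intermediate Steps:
z(f, W) = 1/(-5 + f)
37741*z(2, -3) = 37741/(-5 + 2) = 37741/(-3) = 37741*(-1/3) = -37741/3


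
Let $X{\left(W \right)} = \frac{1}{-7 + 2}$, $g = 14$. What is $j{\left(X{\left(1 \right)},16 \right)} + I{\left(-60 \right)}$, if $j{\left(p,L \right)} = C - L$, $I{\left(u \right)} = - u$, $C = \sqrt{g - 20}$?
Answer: $44 + i \sqrt{6} \approx 44.0 + 2.4495 i$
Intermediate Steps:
$X{\left(W \right)} = - \frac{1}{5}$ ($X{\left(W \right)} = \frac{1}{-5} = - \frac{1}{5}$)
$C = i \sqrt{6}$ ($C = \sqrt{14 - 20} = \sqrt{-6} = i \sqrt{6} \approx 2.4495 i$)
$j{\left(p,L \right)} = - L + i \sqrt{6}$ ($j{\left(p,L \right)} = i \sqrt{6} - L = - L + i \sqrt{6}$)
$j{\left(X{\left(1 \right)},16 \right)} + I{\left(-60 \right)} = \left(\left(-1\right) 16 + i \sqrt{6}\right) - -60 = \left(-16 + i \sqrt{6}\right) + 60 = 44 + i \sqrt{6}$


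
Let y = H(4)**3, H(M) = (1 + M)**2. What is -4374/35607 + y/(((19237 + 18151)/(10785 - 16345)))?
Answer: -19830267052/8533811 ≈ -2323.7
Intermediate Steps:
y = 15625 (y = ((1 + 4)**2)**3 = (5**2)**3 = 25**3 = 15625)
-4374/35607 + y/(((19237 + 18151)/(10785 - 16345))) = -4374/35607 + 15625/(((19237 + 18151)/(10785 - 16345))) = -4374*1/35607 + 15625/((37388/(-5560))) = -1458/11869 + 15625/((37388*(-1/5560))) = -1458/11869 + 15625/(-9347/1390) = -1458/11869 + 15625*(-1390/9347) = -1458/11869 - 21718750/9347 = -19830267052/8533811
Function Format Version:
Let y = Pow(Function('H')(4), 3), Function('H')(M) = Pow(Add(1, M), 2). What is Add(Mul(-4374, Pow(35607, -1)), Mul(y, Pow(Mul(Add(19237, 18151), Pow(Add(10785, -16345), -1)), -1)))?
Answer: Rational(-19830267052, 8533811) ≈ -2323.7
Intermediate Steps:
y = 15625 (y = Pow(Pow(Add(1, 4), 2), 3) = Pow(Pow(5, 2), 3) = Pow(25, 3) = 15625)
Add(Mul(-4374, Pow(35607, -1)), Mul(y, Pow(Mul(Add(19237, 18151), Pow(Add(10785, -16345), -1)), -1))) = Add(Mul(-4374, Pow(35607, -1)), Mul(15625, Pow(Mul(Add(19237, 18151), Pow(Add(10785, -16345), -1)), -1))) = Add(Mul(-4374, Rational(1, 35607)), Mul(15625, Pow(Mul(37388, Pow(-5560, -1)), -1))) = Add(Rational(-1458, 11869), Mul(15625, Pow(Mul(37388, Rational(-1, 5560)), -1))) = Add(Rational(-1458, 11869), Mul(15625, Pow(Rational(-9347, 1390), -1))) = Add(Rational(-1458, 11869), Mul(15625, Rational(-1390, 9347))) = Add(Rational(-1458, 11869), Rational(-21718750, 9347)) = Rational(-19830267052, 8533811)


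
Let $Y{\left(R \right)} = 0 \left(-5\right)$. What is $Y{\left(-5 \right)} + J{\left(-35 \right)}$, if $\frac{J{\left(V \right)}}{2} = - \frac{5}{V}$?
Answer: $\frac{2}{7} \approx 0.28571$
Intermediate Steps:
$J{\left(V \right)} = - \frac{10}{V}$ ($J{\left(V \right)} = 2 \left(- \frac{5}{V}\right) = - \frac{10}{V}$)
$Y{\left(R \right)} = 0$
$Y{\left(-5 \right)} + J{\left(-35 \right)} = 0 - \frac{10}{-35} = 0 - - \frac{2}{7} = 0 + \frac{2}{7} = \frac{2}{7}$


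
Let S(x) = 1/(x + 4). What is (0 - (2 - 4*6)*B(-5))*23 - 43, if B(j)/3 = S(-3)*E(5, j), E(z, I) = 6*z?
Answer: 45497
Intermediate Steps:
S(x) = 1/(4 + x)
B(j) = 90 (B(j) = 3*((6*5)/(4 - 3)) = 3*(30/1) = 3*(1*30) = 3*30 = 90)
(0 - (2 - 4*6)*B(-5))*23 - 43 = (0 - (2 - 4*6)*90)*23 - 43 = (0 - (2 - 24)*90)*23 - 43 = (0 - (-22)*90)*23 - 43 = (0 - 1*(-1980))*23 - 43 = (0 + 1980)*23 - 43 = 1980*23 - 43 = 45540 - 43 = 45497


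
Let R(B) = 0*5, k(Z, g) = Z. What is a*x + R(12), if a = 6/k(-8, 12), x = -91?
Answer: 273/4 ≈ 68.250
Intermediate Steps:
R(B) = 0
a = -¾ (a = 6/(-8) = 6*(-⅛) = -¾ ≈ -0.75000)
a*x + R(12) = -¾*(-91) + 0 = 273/4 + 0 = 273/4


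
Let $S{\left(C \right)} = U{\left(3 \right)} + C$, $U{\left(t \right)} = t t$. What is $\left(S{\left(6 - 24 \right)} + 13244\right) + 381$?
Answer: $13616$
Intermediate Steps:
$U{\left(t \right)} = t^{2}$
$S{\left(C \right)} = 9 + C$ ($S{\left(C \right)} = 3^{2} + C = 9 + C$)
$\left(S{\left(6 - 24 \right)} + 13244\right) + 381 = \left(\left(9 + \left(6 - 24\right)\right) + 13244\right) + 381 = \left(\left(9 - 18\right) + 13244\right) + 381 = \left(-9 + 13244\right) + 381 = 13235 + 381 = 13616$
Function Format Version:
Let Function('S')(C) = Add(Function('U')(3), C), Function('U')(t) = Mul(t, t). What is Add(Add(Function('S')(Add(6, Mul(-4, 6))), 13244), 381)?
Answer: 13616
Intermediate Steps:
Function('U')(t) = Pow(t, 2)
Function('S')(C) = Add(9, C) (Function('S')(C) = Add(Pow(3, 2), C) = Add(9, C))
Add(Add(Function('S')(Add(6, Mul(-4, 6))), 13244), 381) = Add(Add(Add(9, Add(6, Mul(-4, 6))), 13244), 381) = Add(Add(Add(9, Add(6, -24)), 13244), 381) = Add(Add(Add(9, -18), 13244), 381) = Add(Add(-9, 13244), 381) = Add(13235, 381) = 13616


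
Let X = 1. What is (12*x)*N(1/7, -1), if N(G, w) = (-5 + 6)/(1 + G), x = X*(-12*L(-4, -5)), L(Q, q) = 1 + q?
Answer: 504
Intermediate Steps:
x = 48 (x = 1*(-12*(1 - 5)) = 1*(-12*(-4)) = 1*48 = 48)
N(G, w) = 1/(1 + G)
(12*x)*N(1/7, -1) = (12*48)/(1 + 1/7) = 576/(1 + 1/7) = 576/(8/7) = 576*(7/8) = 504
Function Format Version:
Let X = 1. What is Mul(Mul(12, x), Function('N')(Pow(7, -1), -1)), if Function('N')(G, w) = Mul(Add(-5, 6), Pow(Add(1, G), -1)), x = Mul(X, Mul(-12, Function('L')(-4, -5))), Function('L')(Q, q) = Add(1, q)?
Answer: 504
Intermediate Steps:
x = 48 (x = Mul(1, Mul(-12, Add(1, -5))) = Mul(1, Mul(-12, -4)) = Mul(1, 48) = 48)
Function('N')(G, w) = Pow(Add(1, G), -1) (Function('N')(G, w) = Mul(1, Pow(Add(1, G), -1)) = Pow(Add(1, G), -1))
Mul(Mul(12, x), Function('N')(Pow(7, -1), -1)) = Mul(Mul(12, 48), Pow(Add(1, Pow(7, -1)), -1)) = Mul(576, Pow(Add(1, Rational(1, 7)), -1)) = Mul(576, Pow(Rational(8, 7), -1)) = Mul(576, Rational(7, 8)) = 504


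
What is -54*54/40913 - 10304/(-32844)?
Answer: 505892/2086563 ≈ 0.24245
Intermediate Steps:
-54*54/40913 - 10304/(-32844) = -2916*1/40913 - 10304*(-1/32844) = -2916/40913 + 16/51 = 505892/2086563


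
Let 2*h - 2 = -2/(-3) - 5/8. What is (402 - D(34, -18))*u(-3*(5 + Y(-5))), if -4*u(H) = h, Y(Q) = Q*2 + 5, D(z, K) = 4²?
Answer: -9457/96 ≈ -98.510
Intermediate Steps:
D(z, K) = 16
Y(Q) = 5 + 2*Q (Y(Q) = 2*Q + 5 = 5 + 2*Q)
h = 49/48 (h = 1 + (-2/(-3) - 5/8)/2 = 1 + (-2*(-⅓) - 5*⅛)/2 = 1 + (⅔ - 5/8)/2 = 1 + (½)*(1/24) = 1 + 1/48 = 49/48 ≈ 1.0208)
u(H) = -49/192 (u(H) = -¼*49/48 = -49/192)
(402 - D(34, -18))*u(-3*(5 + Y(-5))) = (402 - 1*16)*(-49/192) = (402 - 16)*(-49/192) = 386*(-49/192) = -9457/96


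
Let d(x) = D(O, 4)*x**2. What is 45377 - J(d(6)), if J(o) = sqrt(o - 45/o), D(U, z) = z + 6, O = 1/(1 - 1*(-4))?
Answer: 45377 - sqrt(5758)/4 ≈ 45358.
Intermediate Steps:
O = 1/5 (O = 1/(1 + 4) = 1/5 ≈ 0.20000)
D(U, z) = 6 + z
d(x) = 10*x**2 (d(x) = (6 + 4)*x**2 = 10*x**2)
45377 - J(d(6)) = 45377 - sqrt(10*6**2 - 45/(10*6**2)) = 45377 - sqrt(10*36 - 45/(10*36)) = 45377 - sqrt(360 - 45/360) = 45377 - sqrt(360 - 45*1/360) = 45377 - sqrt(360 - 1/8) = 45377 - sqrt(2879/8) = 45377 - sqrt(5758)/4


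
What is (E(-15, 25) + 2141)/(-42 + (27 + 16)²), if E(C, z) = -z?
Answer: 2116/1807 ≈ 1.1710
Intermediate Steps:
(E(-15, 25) + 2141)/(-42 + (27 + 16)²) = (-1*25 + 2141)/(-42 + (27 + 16)²) = (-25 + 2141)/(-42 + 43²) = 2116/(-42 + 1849) = 2116/1807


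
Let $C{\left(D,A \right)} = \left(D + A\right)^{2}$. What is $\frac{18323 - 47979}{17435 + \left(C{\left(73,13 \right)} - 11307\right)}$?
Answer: $- \frac{7414}{3381} \approx -2.1928$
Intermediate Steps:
$C{\left(D,A \right)} = \left(A + D\right)^{2}$
$\frac{18323 - 47979}{17435 + \left(C{\left(73,13 \right)} - 11307\right)} = \frac{18323 - 47979}{17435 - \left(11307 - \left(13 + 73\right)^{2}\right)} = - \frac{29656}{17435 - \left(11307 - 86^{2}\right)} = - \frac{29656}{17435 + \left(7396 - 11307\right)} = - \frac{29656}{17435 - 3911} = - \frac{29656}{13524} = \left(-29656\right) \frac{1}{13524} = - \frac{7414}{3381}$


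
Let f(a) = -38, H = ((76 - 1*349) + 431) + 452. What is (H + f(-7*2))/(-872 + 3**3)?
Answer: -44/65 ≈ -0.67692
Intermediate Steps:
H = 610 (H = ((76 - 349) + 431) + 452 = (-273 + 431) + 452 = 158 + 452 = 610)
(H + f(-7*2))/(-872 + 3**3) = (610 - 38)/(-872 + 3**3) = 572/(-872 + 27) = 572/(-845) = 572*(-1/845) = -44/65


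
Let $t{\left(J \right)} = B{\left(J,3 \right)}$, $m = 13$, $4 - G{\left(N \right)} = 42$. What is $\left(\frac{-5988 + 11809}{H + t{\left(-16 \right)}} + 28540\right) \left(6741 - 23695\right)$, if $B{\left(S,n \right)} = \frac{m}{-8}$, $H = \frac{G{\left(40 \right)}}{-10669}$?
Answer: $- \frac{58540504373512}{138393} \approx -4.23 \cdot 10^{8}$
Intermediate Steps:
$G{\left(N \right)} = -38$ ($G{\left(N \right)} = 4 - 42 = -38$)
$H = \frac{38}{10669}$ ($H = - \frac{38}{-10669} = \left(-38\right) \left(- \frac{1}{10669}\right) = \frac{38}{10669} \approx 0.0035617$)
$B{\left(S,n \right)} = - \frac{13}{8}$ ($B{\left(S,n \right)} = \frac{13}{-8} = 13 \left(- \frac{1}{8}\right) = - \frac{13}{8}$)
$t{\left(J \right)} = - \frac{13}{8}$
$\left(\frac{-5988 + 11809}{H + t{\left(-16 \right)}} + 28540\right) \left(6741 - 23695\right) = \left(\frac{-5988 + 11809}{\frac{38}{10669} - \frac{13}{8}} + 28540\right) \left(6741 - 23695\right) = \left(\frac{5821}{- \frac{138393}{85352}} + 28540\right) \left(6741 - 23695\right) = \left(5821 \left(- \frac{85352}{138393}\right) + 28540\right) \left(6741 - 23695\right) = \left(- \frac{496833992}{138393} + 28540\right) \left(-16954\right) = \frac{3452902228}{138393} \left(-16954\right) = - \frac{58540504373512}{138393}$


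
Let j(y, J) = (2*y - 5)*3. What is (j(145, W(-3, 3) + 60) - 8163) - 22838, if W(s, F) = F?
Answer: -30146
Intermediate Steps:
j(y, J) = -15 + 6*y (j(y, J) = (-5 + 2*y)*3 = -15 + 6*y)
(j(145, W(-3, 3) + 60) - 8163) - 22838 = ((-15 + 6*145) - 8163) - 22838 = ((-15 + 870) - 8163) - 22838 = (855 - 8163) - 22838 = -7308 - 22838 = -30146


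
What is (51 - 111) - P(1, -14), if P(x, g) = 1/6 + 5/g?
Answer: -1256/21 ≈ -59.810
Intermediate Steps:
P(x, g) = 1/6 + 5/g (P(x, g) = 1*(1/6) + 5/g = 1/6 + 5/g)
(51 - 111) - P(1, -14) = (51 - 111) - (30 - 14)/(6*(-14)) = -60 - (-1)*16/(6*14) = -60 - 1*(-4/21) = -60 + 4/21 = -1256/21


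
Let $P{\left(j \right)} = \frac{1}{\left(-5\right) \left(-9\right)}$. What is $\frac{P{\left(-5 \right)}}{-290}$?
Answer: $- \frac{1}{13050} \approx -7.6628 \cdot 10^{-5}$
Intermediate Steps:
$P{\left(j \right)} = \frac{1}{45}$
$\frac{P{\left(-5 \right)}}{-290} = \frac{1}{45 \left(-290\right)} = \frac{1}{45} \left(- \frac{1}{290}\right) = - \frac{1}{13050}$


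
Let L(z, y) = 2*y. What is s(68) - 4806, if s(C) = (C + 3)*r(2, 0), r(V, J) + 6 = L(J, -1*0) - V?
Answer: -5374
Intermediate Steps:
r(V, J) = -6 - V (r(V, J) = -6 + (2*(-1*0) - V) = -6 + (2*0 - V) = -6 + (0 - V) = -6 - V)
s(C) = -24 - 8*C (s(C) = (C + 3)*(-6 - 1*2) = (3 + C)*(-6 - 2) = (3 + C)*(-8) = -24 - 8*C)
s(68) - 4806 = (-24 - 8*68) - 4806 = (-24 - 544) - 4806 = -568 - 4806 = -5374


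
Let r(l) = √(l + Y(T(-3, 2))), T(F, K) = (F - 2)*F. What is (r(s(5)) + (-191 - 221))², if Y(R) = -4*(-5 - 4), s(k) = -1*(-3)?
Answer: (412 - √39)² ≈ 1.6464e+5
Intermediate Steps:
T(F, K) = F*(-2 + F) (T(F, K) = (-2 + F)*F = F*(-2 + F))
s(k) = 3
Y(R) = 36 (Y(R) = -4*(-9) = 36)
r(l) = √(36 + l) (r(l) = √(l + 36) = √(36 + l))
(r(s(5)) + (-191 - 221))² = (√(36 + 3) + (-191 - 221))² = (√39 - 412)² = (-412 + √39)²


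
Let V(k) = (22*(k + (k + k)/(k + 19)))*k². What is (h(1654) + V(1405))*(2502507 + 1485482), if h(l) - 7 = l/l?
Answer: 86749132305905643547/356 ≈ 2.4368e+17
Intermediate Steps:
h(l) = 8 (h(l) = 7 + l/l = 7 + 1 = 8)
V(k) = k²*(22*k + 44*k/(19 + k)) (V(k) = (22*(k + (2*k)/(19 + k)))*k² = (22*(k + 2*k/(19 + k)))*k² = (22*k + 44*k/(19 + k))*k² = k²*(22*k + 44*k/(19 + k)))
(h(1654) + V(1405))*(2502507 + 1485482) = (8 + 22*1405³*(21 + 1405)/(19 + 1405))*(2502507 + 1485482) = (8 + 22*2773505125*1426/1424)*3987989 = (8 + 22*2773505125*(1/1424)*1426)*3987989 = (8 + 21752600695375/356)*3987989 = (21752600698223/356)*3987989 = 86749132305905643547/356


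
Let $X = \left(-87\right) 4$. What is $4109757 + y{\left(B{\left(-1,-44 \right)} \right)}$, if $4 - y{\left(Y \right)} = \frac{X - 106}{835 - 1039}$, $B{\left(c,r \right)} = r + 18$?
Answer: $\frac{419195395}{102} \approx 4.1098 \cdot 10^{6}$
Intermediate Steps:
$X = -348$
$B{\left(c,r \right)} = 18 + r$
$y{\left(Y \right)} = \frac{181}{102}$ ($y{\left(Y \right)} = 4 - \frac{-348 - 106}{835 - 1039} = 4 - - \frac{454}{-204} = 4 - \left(-454\right) \left(- \frac{1}{204}\right) = 4 - \frac{227}{102} = \frac{181}{102}$)
$4109757 + y{\left(B{\left(-1,-44 \right)} \right)} = 4109757 + \frac{181}{102} = \frac{419195395}{102}$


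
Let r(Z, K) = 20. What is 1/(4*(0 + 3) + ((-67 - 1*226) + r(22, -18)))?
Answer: -1/261 ≈ -0.0038314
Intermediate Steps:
1/(4*(0 + 3) + ((-67 - 1*226) + r(22, -18))) = 1/(4*(0 + 3) + ((-67 - 1*226) + 20)) = 1/(4*3 + ((-67 - 226) + 20)) = 1/(12 + (-293 + 20)) = 1/(12 - 273) = 1/(-261) = -1/261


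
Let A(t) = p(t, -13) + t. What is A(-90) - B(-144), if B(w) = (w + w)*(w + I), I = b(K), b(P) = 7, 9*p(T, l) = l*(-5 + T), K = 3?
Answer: -354679/9 ≈ -39409.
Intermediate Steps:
p(T, l) = l*(-5 + T)/9 (p(T, l) = (l*(-5 + T))/9 = l*(-5 + T)/9)
I = 7
A(t) = 65/9 - 4*t/9 (A(t) = (⅑)*(-13)*(-5 + t) + t = (65/9 - 13*t/9) + t = 65/9 - 4*t/9)
B(w) = 2*w*(7 + w) (B(w) = (w + w)*(w + 7) = (2*w)*(7 + w) = 2*w*(7 + w))
A(-90) - B(-144) = (65/9 - 4/9*(-90)) - 2*(-144)*(7 - 144) = (65/9 + 40) - 2*(-144)*(-137) = 425/9 - 1*39456 = 425/9 - 39456 = -354679/9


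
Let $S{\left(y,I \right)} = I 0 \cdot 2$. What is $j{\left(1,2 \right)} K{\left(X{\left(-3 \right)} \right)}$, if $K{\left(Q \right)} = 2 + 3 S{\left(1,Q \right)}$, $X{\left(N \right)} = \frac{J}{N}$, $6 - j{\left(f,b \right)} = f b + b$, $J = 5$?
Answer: $4$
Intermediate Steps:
$S{\left(y,I \right)} = 0$ ($S{\left(y,I \right)} = 0 \cdot 2 = 0$)
$j{\left(f,b \right)} = 6 - b - b f$ ($j{\left(f,b \right)} = 6 - \left(f b + b\right) = 6 - \left(b f + b\right) = 6 - \left(b + b f\right) = 6 - b - b f$)
$X{\left(N \right)} = \frac{5}{N}$
$K{\left(Q \right)} = 2$ ($K{\left(Q \right)} = 2 + 3 \cdot 0 = 2 + 0 = 2$)
$j{\left(1,2 \right)} K{\left(X{\left(-3 \right)} \right)} = \left(6 - 2 - 2 \cdot 1\right) 2 = \left(6 - 2 - 2\right) 2 = 2 \cdot 2 = 4$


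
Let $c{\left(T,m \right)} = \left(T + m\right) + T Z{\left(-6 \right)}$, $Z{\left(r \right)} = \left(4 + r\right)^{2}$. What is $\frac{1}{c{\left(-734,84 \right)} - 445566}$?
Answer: $- \frac{1}{449152} \approx -2.2264 \cdot 10^{-6}$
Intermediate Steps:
$c{\left(T,m \right)} = m + 5 T$ ($c{\left(T,m \right)} = \left(T + m\right) + T \left(4 - 6\right)^{2} = \left(T + m\right) + T \left(-2\right)^{2} = \left(T + m\right) + T 4 = \left(T + m\right) + 4 T = m + 5 T$)
$\frac{1}{c{\left(-734,84 \right)} - 445566} = \frac{1}{\left(84 + 5 \left(-734\right)\right) - 445566} = \frac{1}{\left(84 - 3670\right) - 445566} = \frac{1}{-3586 - 445566} = \frac{1}{-449152} = - \frac{1}{449152}$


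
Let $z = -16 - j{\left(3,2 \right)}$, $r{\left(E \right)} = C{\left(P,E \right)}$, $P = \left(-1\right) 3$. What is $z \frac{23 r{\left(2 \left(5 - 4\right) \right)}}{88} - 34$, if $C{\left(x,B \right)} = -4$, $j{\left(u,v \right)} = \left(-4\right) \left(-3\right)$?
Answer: $- \frac{52}{11} \approx -4.7273$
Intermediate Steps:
$P = -3$
$j{\left(u,v \right)} = 12$
$r{\left(E \right)} = -4$
$z = -28$ ($z = -16 - 12 = -28$)
$z \frac{23 r{\left(2 \left(5 - 4\right) \right)}}{88} - 34 = - 28 \frac{23 \left(-4\right)}{88} - 34 = - 28 \left(\left(-92\right) \frac{1}{88}\right) - 34 = \left(-28\right) \left(- \frac{23}{22}\right) - 34 = \frac{322}{11} - 34 = - \frac{52}{11}$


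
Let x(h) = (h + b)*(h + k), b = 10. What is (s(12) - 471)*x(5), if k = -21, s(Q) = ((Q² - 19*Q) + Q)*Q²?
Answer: 2601360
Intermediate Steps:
s(Q) = Q²*(Q² - 18*Q) (s(Q) = (Q² - 18*Q)*Q² = Q²*(Q² - 18*Q))
x(h) = (-21 + h)*(10 + h) (x(h) = (h + 10)*(h - 21) = (10 + h)*(-21 + h) = (-21 + h)*(10 + h))
(s(12) - 471)*x(5) = (12³*(-18 + 12) - 471)*(-210 + 5² - 11*5) = (1728*(-6) - 471)*(-210 + 25 - 55) = (-10368 - 471)*(-240) = -10839*(-240) = 2601360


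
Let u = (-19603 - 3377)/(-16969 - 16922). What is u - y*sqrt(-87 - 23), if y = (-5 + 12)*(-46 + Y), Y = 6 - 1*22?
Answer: 7660/11297 + 434*I*sqrt(110) ≈ 0.67806 + 4551.8*I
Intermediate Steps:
Y = -16 (Y = 6 - 22 = -16)
y = -434 (y = (-5 + 12)*(-46 - 16) = 7*(-62) = -434)
u = 7660/11297 (u = -22980/(-33891) = -22980*(-1/33891) = 7660/11297 ≈ 0.67806)
u - y*sqrt(-87 - 23) = 7660/11297 - (-434)*sqrt(-87 - 23) = 7660/11297 - (-434)*sqrt(-110) = 7660/11297 - (-434)*I*sqrt(110) = 7660/11297 + 434*I*sqrt(110)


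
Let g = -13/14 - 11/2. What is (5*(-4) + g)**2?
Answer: 34225/49 ≈ 698.47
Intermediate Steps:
g = -45/7 (g = -13*1/14 - 11*1/2 = -13/14 - 11/2 = -45/7 ≈ -6.4286)
(5*(-4) + g)**2 = (5*(-4) - 45/7)**2 = (-20 - 45/7)**2 = (-185/7)**2 = 34225/49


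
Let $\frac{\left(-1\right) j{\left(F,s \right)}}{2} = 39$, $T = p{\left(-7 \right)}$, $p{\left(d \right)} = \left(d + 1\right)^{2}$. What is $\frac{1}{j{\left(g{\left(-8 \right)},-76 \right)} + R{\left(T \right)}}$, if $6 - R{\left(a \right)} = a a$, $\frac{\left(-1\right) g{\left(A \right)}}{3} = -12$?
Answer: $- \frac{1}{1368} \approx -0.00073099$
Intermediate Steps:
$p{\left(d \right)} = \left(1 + d\right)^{2}$
$g{\left(A \right)} = 36$ ($g{\left(A \right)} = \left(-3\right) \left(-12\right) = 36$)
$T = 36$ ($T = \left(1 - 7\right)^{2} = \left(-6\right)^{2} = 36$)
$j{\left(F,s \right)} = -78$ ($j{\left(F,s \right)} = \left(-2\right) 39 = -78$)
$R{\left(a \right)} = 6 - a^{2}$ ($R{\left(a \right)} = 6 - a a = 6 - a^{2}$)
$\frac{1}{j{\left(g{\left(-8 \right)},-76 \right)} + R{\left(T \right)}} = \frac{1}{-78 + \left(6 - 36^{2}\right)} = \frac{1}{-78 + \left(6 - 1296\right)} = \frac{1}{-78 - 1290} = \frac{1}{-1368} = - \frac{1}{1368}$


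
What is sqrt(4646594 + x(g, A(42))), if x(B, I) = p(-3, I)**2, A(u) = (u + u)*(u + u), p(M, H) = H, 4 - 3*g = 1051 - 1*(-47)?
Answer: sqrt(54433730) ≈ 7377.9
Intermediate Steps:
g = -1094/3 (g = 4/3 - (1051 - 1*(-47))/3 = 4/3 - (1051 + 47)/3 = 4/3 - 1/3*1098 = 4/3 - 366 = -1094/3 ≈ -364.67)
A(u) = 4*u**2 (A(u) = (2*u)*(2*u) = 4*u**2)
x(B, I) = I**2
sqrt(4646594 + x(g, A(42))) = sqrt(4646594 + (4*42**2)**2) = sqrt(4646594 + (4*1764)**2) = sqrt(4646594 + 7056**2) = sqrt(4646594 + 49787136) = sqrt(54433730)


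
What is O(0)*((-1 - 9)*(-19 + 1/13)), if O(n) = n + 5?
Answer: 12300/13 ≈ 946.15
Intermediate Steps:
O(n) = 5 + n
O(0)*((-1 - 9)*(-19 + 1/13)) = (5 + 0)*((-1 - 9)*(-19 + 1/13)) = 5*(-10*(-19 + 1/13)) = 5*(-10*(-246/13)) = 5*(2460/13) = 12300/13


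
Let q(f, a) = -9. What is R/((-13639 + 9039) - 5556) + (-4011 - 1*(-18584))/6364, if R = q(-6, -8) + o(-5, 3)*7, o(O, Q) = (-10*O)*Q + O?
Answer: 35400301/16158196 ≈ 2.1909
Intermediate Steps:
o(O, Q) = O - 10*O*Q (o(O, Q) = -10*O*Q + O = O - 10*O*Q)
R = 1006 (R = -9 - 5*(1 - 10*3)*7 = -9 - 5*(1 - 30)*7 = -9 - 5*(-29)*7 = -9 + 145*7 = -9 + 1015 = 1006)
R/((-13639 + 9039) - 5556) + (-4011 - 1*(-18584))/6364 = 1006/((-13639 + 9039) - 5556) + (-4011 - 1*(-18584))/6364 = 1006/(-4600 - 5556) + (-4011 + 18584)*(1/6364) = 1006/(-10156) + 14573*(1/6364) = 1006*(-1/10156) + 14573/6364 = -503/5078 + 14573/6364 = 35400301/16158196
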